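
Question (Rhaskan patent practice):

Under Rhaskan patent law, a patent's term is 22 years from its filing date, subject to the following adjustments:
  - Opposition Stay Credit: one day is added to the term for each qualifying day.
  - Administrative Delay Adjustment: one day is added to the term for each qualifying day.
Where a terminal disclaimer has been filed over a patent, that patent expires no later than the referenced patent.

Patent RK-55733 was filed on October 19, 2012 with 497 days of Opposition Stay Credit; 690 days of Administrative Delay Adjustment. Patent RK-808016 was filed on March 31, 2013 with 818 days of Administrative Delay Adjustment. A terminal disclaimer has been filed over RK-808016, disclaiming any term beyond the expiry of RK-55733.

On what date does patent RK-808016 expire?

June 26, 2037

Natural term of RK-808016:
  Base: filing + 22 years → 31 March 2035.
  Administrative Delay Adjustment: +818 days → 26 June 2037.
Expiry of referenced patent RK-55733:
  Base: filing + 22 years → 19 October 2034.
  Opposition Stay Credit: +497 days → 28 February 2036.
  Administrative Delay Adjustment: +690 days → 18 January 2038.
Terminal disclaimer: RK-808016 expires on the earlier of 26 June 2037 and 18 January 2038.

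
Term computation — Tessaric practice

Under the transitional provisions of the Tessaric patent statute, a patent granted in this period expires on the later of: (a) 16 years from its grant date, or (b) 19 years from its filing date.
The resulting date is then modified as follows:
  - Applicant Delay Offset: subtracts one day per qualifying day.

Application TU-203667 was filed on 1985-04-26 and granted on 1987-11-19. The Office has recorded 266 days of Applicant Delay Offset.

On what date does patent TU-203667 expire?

(a) grant + 16 years → 19 November 2003.
(b) filing + 19 years → 26 April 2004.
Later of the two: 26 April 2004.
Applicant Delay Offset: −266 days → 4 August 2003.

August 4, 2003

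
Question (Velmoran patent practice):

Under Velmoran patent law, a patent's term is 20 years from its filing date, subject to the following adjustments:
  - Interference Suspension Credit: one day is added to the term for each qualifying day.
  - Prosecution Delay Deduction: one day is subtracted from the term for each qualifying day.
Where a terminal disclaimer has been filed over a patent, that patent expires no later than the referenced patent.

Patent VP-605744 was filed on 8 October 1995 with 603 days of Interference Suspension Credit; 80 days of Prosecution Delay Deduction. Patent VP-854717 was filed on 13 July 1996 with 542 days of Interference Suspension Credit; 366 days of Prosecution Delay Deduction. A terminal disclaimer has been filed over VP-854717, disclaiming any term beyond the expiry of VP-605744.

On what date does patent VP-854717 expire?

January 5, 2017

Natural term of VP-854717:
  Base: filing + 20 years → 13 July 2016.
  Interference Suspension Credit: +542 days → 6 January 2018.
  Prosecution Delay Deduction: −366 days → 5 January 2017.
Expiry of referenced patent VP-605744:
  Base: filing + 20 years → 8 October 2015.
  Interference Suspension Credit: +603 days → 2 June 2017.
  Prosecution Delay Deduction: −80 days → 14 March 2017.
Terminal disclaimer: VP-854717 expires on the earlier of 5 January 2017 and 14 March 2017.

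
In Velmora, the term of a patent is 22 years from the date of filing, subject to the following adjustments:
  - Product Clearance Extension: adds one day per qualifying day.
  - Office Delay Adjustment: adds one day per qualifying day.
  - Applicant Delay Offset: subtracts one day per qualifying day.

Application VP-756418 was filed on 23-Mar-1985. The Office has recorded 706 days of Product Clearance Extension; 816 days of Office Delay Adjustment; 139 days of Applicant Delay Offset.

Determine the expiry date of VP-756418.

2011-01-04

Base term: filing date + 22 years → 23 March 2007.
Product Clearance Extension: +706 days → 26 February 2009.
Office Delay Adjustment: +816 days → 23 May 2011.
Applicant Delay Offset: −139 days → 4 January 2011.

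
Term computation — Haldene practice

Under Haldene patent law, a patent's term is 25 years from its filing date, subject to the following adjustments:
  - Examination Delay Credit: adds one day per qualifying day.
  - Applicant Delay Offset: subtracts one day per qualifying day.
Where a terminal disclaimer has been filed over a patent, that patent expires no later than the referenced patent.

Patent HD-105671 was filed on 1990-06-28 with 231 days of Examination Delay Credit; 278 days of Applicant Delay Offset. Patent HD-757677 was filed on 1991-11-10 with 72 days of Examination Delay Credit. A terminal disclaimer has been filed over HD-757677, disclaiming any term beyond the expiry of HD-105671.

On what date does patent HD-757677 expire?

May 12, 2015

Natural term of HD-757677:
  Base: filing + 25 years → 10 November 2016.
  Examination Delay Credit: +72 days → 21 January 2017.
Expiry of referenced patent HD-105671:
  Base: filing + 25 years → 28 June 2015.
  Examination Delay Credit: +231 days → 14 February 2016.
  Applicant Delay Offset: −278 days → 12 May 2015.
Terminal disclaimer: HD-757677 expires on the earlier of 21 January 2017 and 12 May 2015.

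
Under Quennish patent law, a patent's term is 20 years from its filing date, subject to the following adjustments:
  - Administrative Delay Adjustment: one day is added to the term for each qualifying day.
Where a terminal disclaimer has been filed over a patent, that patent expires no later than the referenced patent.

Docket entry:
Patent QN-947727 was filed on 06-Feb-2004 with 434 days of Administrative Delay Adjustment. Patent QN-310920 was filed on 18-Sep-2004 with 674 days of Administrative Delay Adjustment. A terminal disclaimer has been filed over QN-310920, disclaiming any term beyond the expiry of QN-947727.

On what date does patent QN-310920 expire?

2025-04-15

Natural term of QN-310920:
  Base: filing + 20 years → 18 September 2024.
  Administrative Delay Adjustment: +674 days → 24 July 2026.
Expiry of referenced patent QN-947727:
  Base: filing + 20 years → 6 February 2024.
  Administrative Delay Adjustment: +434 days → 15 April 2025.
Terminal disclaimer: QN-310920 expires on the earlier of 24 July 2026 and 15 April 2025.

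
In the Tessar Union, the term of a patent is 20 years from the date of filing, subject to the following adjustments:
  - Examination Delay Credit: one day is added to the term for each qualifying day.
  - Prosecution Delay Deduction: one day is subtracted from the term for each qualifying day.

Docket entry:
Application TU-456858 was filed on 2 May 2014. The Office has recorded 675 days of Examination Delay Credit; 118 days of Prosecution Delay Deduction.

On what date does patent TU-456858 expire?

November 10, 2035

Base term: filing date + 20 years → 2 May 2034.
Examination Delay Credit: +675 days → 7 March 2036.
Prosecution Delay Deduction: −118 days → 10 November 2035.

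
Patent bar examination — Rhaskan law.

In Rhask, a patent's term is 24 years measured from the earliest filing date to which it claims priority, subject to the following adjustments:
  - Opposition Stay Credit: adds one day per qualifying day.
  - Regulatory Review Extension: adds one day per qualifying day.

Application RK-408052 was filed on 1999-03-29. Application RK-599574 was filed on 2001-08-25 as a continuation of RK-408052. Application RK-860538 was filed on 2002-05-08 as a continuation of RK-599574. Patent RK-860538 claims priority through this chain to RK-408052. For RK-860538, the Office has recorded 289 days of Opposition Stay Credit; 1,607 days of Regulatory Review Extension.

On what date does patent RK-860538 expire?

Earliest priority filing: 29 March 1999.
Base term: 29 March 1999 + 24 years → 29 March 2023.
Opposition Stay Credit: +289 days → 12 January 2024.
Regulatory Review Extension: +1607 days → 6 June 2028.

2028-06-06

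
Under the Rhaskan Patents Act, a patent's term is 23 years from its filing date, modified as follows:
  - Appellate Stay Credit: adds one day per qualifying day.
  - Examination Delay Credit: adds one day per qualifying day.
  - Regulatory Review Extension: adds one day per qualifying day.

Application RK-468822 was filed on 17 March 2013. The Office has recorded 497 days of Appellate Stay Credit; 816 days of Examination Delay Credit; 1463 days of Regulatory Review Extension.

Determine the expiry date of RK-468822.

Base term: filing date + 23 years → 17 March 2036.
Appellate Stay Credit: +497 days → 27 July 2037.
Examination Delay Credit: +816 days → 21 October 2039.
Regulatory Review Extension: +1463 days → 23 October 2043.

October 23, 2043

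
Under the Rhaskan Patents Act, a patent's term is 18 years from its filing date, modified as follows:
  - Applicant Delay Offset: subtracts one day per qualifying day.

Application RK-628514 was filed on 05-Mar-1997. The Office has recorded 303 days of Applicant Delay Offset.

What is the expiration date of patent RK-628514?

Base term: filing date + 18 years → 5 March 2015.
Applicant Delay Offset: −303 days → 6 May 2014.

May 6, 2014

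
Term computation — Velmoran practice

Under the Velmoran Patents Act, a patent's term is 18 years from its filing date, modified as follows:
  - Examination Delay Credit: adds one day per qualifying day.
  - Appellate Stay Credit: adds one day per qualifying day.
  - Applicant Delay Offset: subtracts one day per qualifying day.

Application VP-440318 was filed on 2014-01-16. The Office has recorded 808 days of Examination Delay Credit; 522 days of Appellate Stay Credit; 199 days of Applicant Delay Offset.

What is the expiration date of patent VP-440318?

Base term: filing date + 18 years → 16 January 2032.
Examination Delay Credit: +808 days → 3 April 2034.
Appellate Stay Credit: +522 days → 7 September 2035.
Applicant Delay Offset: −199 days → 20 February 2035.

February 20, 2035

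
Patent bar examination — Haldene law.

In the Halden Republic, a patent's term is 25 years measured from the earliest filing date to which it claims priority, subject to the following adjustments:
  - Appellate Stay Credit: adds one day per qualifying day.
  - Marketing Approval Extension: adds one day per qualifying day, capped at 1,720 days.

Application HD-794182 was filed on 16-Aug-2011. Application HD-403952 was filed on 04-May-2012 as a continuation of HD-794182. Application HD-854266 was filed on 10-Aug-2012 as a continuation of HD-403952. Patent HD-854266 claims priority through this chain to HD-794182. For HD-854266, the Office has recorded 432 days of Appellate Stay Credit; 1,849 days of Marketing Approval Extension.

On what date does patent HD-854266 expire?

July 8, 2042

Earliest priority filing: 16 August 2011.
Base term: 16 August 2011 + 25 years → 16 August 2036.
Appellate Stay Credit: +432 days → 22 October 2037.
Marketing Approval Extension: 1849 days claimed exceeds the 1720-day cap, so +1720 days → 8 July 2042.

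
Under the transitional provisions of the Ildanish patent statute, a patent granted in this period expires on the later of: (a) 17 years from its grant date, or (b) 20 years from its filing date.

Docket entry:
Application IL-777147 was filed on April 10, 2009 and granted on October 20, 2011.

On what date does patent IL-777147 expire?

(a) grant + 17 years → 20 October 2028.
(b) filing + 20 years → 10 April 2029.
Later of the two: 10 April 2029.

April 10, 2029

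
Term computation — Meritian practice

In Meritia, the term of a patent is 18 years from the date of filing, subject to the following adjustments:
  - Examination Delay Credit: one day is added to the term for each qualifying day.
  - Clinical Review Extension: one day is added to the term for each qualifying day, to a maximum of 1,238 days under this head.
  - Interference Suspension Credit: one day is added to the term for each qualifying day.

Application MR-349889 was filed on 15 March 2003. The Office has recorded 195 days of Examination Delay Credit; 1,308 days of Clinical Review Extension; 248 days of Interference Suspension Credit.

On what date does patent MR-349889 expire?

Base term: filing date + 18 years → 15 March 2021.
Examination Delay Credit: +195 days → 26 September 2021.
Clinical Review Extension: 1308 days claimed exceeds the 1238-day cap, so +1238 days → 15 February 2025.
Interference Suspension Credit: +248 days → 21 October 2025.

2025-10-21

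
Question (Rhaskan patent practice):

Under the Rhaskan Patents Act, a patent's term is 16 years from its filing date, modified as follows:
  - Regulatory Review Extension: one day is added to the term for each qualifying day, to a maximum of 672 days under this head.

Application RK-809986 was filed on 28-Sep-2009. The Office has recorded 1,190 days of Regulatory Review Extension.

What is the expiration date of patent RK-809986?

2027-08-01

Base term: filing date + 16 years → 28 September 2025.
Regulatory Review Extension: 1190 days claimed exceeds the 672-day cap, so +672 days → 1 August 2027.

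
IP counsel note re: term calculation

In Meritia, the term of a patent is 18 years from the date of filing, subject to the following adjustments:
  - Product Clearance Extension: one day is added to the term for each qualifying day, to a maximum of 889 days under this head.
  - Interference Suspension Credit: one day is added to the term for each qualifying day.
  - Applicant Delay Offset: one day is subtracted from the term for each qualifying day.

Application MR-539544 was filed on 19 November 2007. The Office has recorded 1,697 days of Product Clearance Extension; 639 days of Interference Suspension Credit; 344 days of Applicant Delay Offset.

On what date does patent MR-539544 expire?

Base term: filing date + 18 years → 19 November 2025.
Product Clearance Extension: 1697 days claimed exceeds the 889-day cap, so +889 days → 26 April 2028.
Interference Suspension Credit: +639 days → 25 January 2030.
Applicant Delay Offset: −344 days → 15 February 2029.

February 15, 2029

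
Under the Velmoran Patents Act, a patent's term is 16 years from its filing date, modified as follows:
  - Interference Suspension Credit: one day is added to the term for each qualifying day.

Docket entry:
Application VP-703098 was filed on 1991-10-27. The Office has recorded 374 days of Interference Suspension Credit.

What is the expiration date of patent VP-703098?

Base term: filing date + 16 years → 27 October 2007.
Interference Suspension Credit: +374 days → 4 November 2008.

2008-11-04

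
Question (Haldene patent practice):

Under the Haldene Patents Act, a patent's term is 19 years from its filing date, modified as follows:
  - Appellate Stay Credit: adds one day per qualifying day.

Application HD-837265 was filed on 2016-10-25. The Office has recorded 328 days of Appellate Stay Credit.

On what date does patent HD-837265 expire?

September 17, 2036

Base term: filing date + 19 years → 25 October 2035.
Appellate Stay Credit: +328 days → 17 September 2036.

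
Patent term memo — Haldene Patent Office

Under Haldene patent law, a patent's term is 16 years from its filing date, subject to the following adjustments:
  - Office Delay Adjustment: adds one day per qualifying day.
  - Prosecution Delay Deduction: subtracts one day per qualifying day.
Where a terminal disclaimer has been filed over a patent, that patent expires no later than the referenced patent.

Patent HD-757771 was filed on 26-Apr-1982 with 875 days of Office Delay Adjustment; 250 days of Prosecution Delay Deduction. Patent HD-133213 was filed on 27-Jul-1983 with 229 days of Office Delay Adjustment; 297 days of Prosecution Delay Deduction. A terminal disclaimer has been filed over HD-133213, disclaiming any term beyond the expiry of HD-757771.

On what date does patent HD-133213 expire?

Natural term of HD-133213:
  Base: filing + 16 years → 27 July 1999.
  Office Delay Adjustment: +229 days → 12 March 2000.
  Prosecution Delay Deduction: −297 days → 20 May 1999.
Expiry of referenced patent HD-757771:
  Base: filing + 16 years → 26 April 1998.
  Office Delay Adjustment: +875 days → 17 September 2000.
  Prosecution Delay Deduction: −250 days → 11 January 2000.
Terminal disclaimer: HD-133213 expires on the earlier of 20 May 1999 and 11 January 2000.

May 20, 1999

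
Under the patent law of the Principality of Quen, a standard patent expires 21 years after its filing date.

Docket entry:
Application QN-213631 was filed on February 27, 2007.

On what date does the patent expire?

February 27, 2028

Filing date + 21 years → 27 February 2028.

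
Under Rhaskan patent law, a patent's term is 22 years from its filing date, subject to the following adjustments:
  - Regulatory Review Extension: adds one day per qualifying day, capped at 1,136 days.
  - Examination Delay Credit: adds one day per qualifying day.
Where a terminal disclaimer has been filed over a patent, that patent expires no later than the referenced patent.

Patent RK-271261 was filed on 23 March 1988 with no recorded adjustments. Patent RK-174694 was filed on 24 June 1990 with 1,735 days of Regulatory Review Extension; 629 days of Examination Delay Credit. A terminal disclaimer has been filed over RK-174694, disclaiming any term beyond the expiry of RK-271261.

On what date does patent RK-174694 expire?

Natural term of RK-174694:
  Base: filing + 22 years → 24 June 2012.
  Regulatory Review Extension: 1735 days claimed exceeds the 1136-day cap, so +1136 days → 4 August 2015.
  Examination Delay Credit: +629 days → 24 April 2017.
Expiry of referenced patent RK-271261:
  Base: filing + 22 years → 23 March 2010.
Terminal disclaimer: RK-174694 expires on the earlier of 24 April 2017 and 23 March 2010.

March 23, 2010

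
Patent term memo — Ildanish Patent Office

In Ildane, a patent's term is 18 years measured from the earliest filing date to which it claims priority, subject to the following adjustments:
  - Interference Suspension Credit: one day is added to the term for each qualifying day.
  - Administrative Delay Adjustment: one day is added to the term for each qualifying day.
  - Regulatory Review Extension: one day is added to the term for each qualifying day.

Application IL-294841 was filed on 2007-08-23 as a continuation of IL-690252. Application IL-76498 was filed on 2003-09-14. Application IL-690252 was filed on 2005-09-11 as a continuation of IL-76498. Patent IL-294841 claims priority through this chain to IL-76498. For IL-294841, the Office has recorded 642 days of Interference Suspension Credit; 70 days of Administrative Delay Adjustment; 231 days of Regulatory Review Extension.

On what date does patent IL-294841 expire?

Earliest priority filing: 14 September 2003.
Base term: 14 September 2003 + 18 years → 14 September 2021.
Interference Suspension Credit: +642 days → 18 June 2023.
Administrative Delay Adjustment: +70 days → 27 August 2023.
Regulatory Review Extension: +231 days → 14 April 2024.

April 14, 2024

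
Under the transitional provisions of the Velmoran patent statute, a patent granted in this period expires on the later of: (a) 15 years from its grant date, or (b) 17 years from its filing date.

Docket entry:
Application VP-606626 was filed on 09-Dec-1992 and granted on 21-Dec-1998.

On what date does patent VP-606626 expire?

2013-12-21

(a) grant + 15 years → 21 December 2013.
(b) filing + 17 years → 9 December 2009.
Later of the two: 21 December 2013.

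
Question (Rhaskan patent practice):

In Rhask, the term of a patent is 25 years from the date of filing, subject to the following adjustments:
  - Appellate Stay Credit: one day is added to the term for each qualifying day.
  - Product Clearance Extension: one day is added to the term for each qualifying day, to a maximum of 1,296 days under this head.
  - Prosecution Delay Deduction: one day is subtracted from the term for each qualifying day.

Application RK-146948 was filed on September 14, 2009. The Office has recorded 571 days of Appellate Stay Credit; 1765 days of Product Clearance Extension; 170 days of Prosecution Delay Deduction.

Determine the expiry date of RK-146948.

Base term: filing date + 25 years → 14 September 2034.
Appellate Stay Credit: +571 days → 7 April 2036.
Product Clearance Extension: 1765 days claimed exceeds the 1296-day cap, so +1296 days → 25 October 2039.
Prosecution Delay Deduction: −170 days → 8 May 2039.

May 8, 2039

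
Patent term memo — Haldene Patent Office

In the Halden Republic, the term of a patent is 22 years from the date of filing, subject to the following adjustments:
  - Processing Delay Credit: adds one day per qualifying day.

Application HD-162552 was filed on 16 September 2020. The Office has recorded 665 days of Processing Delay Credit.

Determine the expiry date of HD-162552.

Base term: filing date + 22 years → 16 September 2042.
Processing Delay Credit: +665 days → 12 July 2044.

July 12, 2044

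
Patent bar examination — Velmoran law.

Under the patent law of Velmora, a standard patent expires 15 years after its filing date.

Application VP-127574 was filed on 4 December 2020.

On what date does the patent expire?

Filing date + 15 years → 4 December 2035.

2035-12-04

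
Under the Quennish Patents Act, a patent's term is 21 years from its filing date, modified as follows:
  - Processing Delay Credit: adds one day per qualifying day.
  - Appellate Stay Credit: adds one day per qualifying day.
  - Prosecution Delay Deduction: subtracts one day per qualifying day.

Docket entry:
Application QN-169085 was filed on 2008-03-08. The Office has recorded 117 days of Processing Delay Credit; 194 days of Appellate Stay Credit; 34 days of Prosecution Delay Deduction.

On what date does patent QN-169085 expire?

2029-12-10

Base term: filing date + 21 years → 8 March 2029.
Processing Delay Credit: +117 days → 3 July 2029.
Appellate Stay Credit: +194 days → 13 January 2030.
Prosecution Delay Deduction: −34 days → 10 December 2029.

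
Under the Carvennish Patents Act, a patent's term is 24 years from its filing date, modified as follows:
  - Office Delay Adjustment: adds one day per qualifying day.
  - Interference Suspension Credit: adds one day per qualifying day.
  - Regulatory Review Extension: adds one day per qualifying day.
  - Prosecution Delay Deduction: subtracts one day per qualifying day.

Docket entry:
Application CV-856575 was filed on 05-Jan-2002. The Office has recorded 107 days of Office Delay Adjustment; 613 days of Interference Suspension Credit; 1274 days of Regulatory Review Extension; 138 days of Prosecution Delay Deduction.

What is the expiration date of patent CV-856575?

2031-02-04

Base term: filing date + 24 years → 5 January 2026.
Office Delay Adjustment: +107 days → 22 April 2026.
Interference Suspension Credit: +613 days → 26 December 2027.
Regulatory Review Extension: +1274 days → 22 June 2031.
Prosecution Delay Deduction: −138 days → 4 February 2031.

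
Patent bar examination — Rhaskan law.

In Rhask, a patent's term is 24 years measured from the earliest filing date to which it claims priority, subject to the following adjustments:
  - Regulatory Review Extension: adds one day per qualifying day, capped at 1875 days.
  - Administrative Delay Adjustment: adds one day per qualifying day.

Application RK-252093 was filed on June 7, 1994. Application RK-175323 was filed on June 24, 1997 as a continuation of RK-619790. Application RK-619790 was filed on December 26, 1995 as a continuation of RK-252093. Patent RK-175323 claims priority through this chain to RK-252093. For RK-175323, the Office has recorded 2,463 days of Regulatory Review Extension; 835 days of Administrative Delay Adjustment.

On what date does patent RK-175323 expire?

Earliest priority filing: 7 June 1994.
Base term: 7 June 1994 + 24 years → 7 June 2018.
Regulatory Review Extension: 2463 days claimed exceeds the 1875-day cap, so +1875 days → 26 July 2023.
Administrative Delay Adjustment: +835 days → 7 November 2025.

November 7, 2025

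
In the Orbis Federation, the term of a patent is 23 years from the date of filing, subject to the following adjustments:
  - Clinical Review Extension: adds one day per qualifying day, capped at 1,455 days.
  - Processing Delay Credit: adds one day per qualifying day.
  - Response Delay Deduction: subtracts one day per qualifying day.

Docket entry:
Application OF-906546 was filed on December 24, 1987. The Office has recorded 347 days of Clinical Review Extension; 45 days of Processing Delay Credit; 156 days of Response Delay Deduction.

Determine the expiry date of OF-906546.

Base term: filing date + 23 years → 24 December 2010.
Clinical Review Extension: 347 days (within the 1455-day cap) → +347 days → 6 December 2011.
Processing Delay Credit: +45 days → 20 January 2012.
Response Delay Deduction: −156 days → 17 August 2011.

2011-08-17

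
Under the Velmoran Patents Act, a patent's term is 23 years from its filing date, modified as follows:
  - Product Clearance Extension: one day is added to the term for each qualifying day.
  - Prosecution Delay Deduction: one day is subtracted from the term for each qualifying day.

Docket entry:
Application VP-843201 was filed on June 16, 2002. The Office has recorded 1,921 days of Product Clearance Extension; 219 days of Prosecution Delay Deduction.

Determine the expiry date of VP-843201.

Base term: filing date + 23 years → 16 June 2025.
Product Clearance Extension: +1921 days → 19 September 2030.
Prosecution Delay Deduction: −219 days → 12 February 2030.

2030-02-12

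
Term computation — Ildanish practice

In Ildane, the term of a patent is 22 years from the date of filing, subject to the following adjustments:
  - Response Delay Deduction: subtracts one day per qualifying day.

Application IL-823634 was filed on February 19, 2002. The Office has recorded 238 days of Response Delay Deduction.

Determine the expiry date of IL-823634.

June 26, 2023

Base term: filing date + 22 years → 19 February 2024.
Response Delay Deduction: −238 days → 26 June 2023.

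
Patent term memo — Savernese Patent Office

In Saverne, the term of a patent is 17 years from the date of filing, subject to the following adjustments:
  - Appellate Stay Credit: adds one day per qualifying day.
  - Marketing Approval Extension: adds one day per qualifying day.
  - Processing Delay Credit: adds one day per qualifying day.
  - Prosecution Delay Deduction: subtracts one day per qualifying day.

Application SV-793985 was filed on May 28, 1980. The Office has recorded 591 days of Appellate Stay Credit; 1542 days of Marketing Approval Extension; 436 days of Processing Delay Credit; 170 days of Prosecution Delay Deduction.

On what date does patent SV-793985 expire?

Base term: filing date + 17 years → 28 May 1997.
Appellate Stay Credit: +591 days → 9 January 1999.
Marketing Approval Extension: +1542 days → 31 March 2003.
Processing Delay Credit: +436 days → 9 June 2004.
Prosecution Delay Deduction: −170 days → 22 December 2003.

December 22, 2003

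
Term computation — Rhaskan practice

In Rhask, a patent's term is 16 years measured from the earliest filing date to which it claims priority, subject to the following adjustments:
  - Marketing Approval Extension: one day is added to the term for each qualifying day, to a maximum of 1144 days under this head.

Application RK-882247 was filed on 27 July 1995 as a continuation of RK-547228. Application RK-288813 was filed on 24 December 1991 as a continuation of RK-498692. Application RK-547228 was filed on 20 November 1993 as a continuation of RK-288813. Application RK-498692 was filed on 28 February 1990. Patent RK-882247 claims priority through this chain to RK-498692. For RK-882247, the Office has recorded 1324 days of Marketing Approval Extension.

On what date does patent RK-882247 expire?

Earliest priority filing: 28 February 1990.
Base term: 28 February 1990 + 16 years → 28 February 2006.
Marketing Approval Extension: 1324 days claimed exceeds the 1144-day cap, so +1144 days → 17 April 2009.

2009-04-17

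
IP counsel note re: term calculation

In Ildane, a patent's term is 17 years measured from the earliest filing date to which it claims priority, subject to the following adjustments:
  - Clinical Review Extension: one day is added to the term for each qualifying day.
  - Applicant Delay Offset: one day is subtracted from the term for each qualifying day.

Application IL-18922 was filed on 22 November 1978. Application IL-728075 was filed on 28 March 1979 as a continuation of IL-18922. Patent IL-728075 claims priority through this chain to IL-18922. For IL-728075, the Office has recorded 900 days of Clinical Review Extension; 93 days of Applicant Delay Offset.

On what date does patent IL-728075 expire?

Earliest priority filing: 22 November 1978.
Base term: 22 November 1978 + 17 years → 22 November 1995.
Clinical Review Extension: +900 days → 10 May 1998.
Applicant Delay Offset: −93 days → 6 February 1998.

1998-02-06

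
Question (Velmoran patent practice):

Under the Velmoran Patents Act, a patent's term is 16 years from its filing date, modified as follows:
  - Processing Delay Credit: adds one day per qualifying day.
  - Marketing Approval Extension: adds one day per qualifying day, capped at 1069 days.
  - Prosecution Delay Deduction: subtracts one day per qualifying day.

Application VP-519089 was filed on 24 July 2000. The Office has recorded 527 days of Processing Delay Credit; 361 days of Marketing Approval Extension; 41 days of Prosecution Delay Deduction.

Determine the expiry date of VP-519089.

November 18, 2018

Base term: filing date + 16 years → 24 July 2016.
Processing Delay Credit: +527 days → 2 January 2018.
Marketing Approval Extension: 361 days (within the 1069-day cap) → +361 days → 29 December 2018.
Prosecution Delay Deduction: −41 days → 18 November 2018.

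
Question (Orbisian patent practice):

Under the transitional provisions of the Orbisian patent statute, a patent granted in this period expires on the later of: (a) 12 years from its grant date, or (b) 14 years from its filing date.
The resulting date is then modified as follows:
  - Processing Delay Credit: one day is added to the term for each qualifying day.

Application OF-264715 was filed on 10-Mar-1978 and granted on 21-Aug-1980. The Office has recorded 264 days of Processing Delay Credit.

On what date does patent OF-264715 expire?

(a) grant + 12 years → 21 August 1992.
(b) filing + 14 years → 10 March 1992.
Later of the two: 21 August 1992.
Processing Delay Credit: +264 days → 12 May 1993.

1993-05-12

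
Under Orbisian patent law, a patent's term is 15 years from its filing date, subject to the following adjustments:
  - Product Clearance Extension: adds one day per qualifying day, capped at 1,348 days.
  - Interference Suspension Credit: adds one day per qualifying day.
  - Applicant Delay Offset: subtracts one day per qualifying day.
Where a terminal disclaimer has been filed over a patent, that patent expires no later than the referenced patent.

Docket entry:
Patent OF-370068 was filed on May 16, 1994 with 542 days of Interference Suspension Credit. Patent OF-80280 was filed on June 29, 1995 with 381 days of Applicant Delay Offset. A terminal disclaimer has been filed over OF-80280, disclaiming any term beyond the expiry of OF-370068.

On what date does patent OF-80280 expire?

June 13, 2009

Natural term of OF-80280:
  Base: filing + 15 years → 29 June 2010.
  Applicant Delay Offset: −381 days → 13 June 2009.
Expiry of referenced patent OF-370068:
  Base: filing + 15 years → 16 May 2009.
  Interference Suspension Credit: +542 days → 9 November 2010.
Terminal disclaimer: OF-80280 expires on the earlier of 13 June 2009 and 9 November 2010.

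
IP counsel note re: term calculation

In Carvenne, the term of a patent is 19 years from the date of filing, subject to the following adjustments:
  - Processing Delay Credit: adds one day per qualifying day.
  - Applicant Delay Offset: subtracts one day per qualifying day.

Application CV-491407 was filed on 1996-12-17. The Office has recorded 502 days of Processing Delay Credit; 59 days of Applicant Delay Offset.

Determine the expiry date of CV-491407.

March 4, 2017

Base term: filing date + 19 years → 17 December 2015.
Processing Delay Credit: +502 days → 2 May 2017.
Applicant Delay Offset: −59 days → 4 March 2017.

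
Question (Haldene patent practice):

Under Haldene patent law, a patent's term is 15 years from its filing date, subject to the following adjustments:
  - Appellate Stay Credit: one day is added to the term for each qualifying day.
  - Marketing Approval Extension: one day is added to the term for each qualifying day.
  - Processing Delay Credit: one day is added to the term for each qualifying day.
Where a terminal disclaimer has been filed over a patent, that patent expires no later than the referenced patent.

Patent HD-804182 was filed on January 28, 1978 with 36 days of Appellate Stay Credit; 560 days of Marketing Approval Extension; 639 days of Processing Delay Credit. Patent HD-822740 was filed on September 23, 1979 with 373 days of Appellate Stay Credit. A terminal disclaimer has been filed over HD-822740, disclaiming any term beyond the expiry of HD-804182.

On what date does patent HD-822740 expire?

1995-10-01

Natural term of HD-822740:
  Base: filing + 15 years → 23 September 1994.
  Appellate Stay Credit: +373 days → 1 October 1995.
Expiry of referenced patent HD-804182:
  Base: filing + 15 years → 28 January 1993.
  Appellate Stay Credit: +36 days → 5 March 1993.
  Marketing Approval Extension: +560 days → 16 September 1994.
  Processing Delay Credit: +639 days → 16 June 1996.
Terminal disclaimer: HD-822740 expires on the earlier of 1 October 1995 and 16 June 1996.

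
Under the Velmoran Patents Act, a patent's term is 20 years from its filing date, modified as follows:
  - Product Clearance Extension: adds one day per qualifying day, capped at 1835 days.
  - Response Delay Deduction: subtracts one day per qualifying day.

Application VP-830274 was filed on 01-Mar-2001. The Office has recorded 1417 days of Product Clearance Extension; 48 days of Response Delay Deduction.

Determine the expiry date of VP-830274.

Base term: filing date + 20 years → 1 March 2021.
Product Clearance Extension: 1417 days (within the 1835-day cap) → +1417 days → 16 January 2025.
Response Delay Deduction: −48 days → 29 November 2024.

November 29, 2024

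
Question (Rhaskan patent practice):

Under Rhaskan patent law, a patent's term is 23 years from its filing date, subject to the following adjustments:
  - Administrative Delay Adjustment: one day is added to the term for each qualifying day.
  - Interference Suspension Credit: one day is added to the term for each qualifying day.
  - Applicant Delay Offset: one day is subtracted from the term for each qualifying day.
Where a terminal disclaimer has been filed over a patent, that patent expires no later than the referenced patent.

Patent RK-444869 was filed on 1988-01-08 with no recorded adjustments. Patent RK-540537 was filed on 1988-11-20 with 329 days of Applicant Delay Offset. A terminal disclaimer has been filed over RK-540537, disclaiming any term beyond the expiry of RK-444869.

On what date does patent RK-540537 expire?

Natural term of RK-540537:
  Base: filing + 23 years → 20 November 2011.
  Applicant Delay Offset: −329 days → 26 December 2010.
Expiry of referenced patent RK-444869:
  Base: filing + 23 years → 8 January 2011.
Terminal disclaimer: RK-540537 expires on the earlier of 26 December 2010 and 8 January 2011.

December 26, 2010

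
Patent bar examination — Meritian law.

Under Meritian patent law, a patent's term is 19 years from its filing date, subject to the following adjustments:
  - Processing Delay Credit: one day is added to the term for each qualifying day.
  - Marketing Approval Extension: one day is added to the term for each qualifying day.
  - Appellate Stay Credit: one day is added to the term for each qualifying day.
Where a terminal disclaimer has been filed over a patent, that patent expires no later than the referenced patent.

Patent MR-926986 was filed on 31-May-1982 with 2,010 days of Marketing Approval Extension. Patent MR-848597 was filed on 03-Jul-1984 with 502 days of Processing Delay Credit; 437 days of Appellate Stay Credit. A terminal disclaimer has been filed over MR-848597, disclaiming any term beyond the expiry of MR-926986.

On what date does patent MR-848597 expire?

January 27, 2006

Natural term of MR-848597:
  Base: filing + 19 years → 3 July 2003.
  Processing Delay Credit: +502 days → 16 November 2004.
  Appellate Stay Credit: +437 days → 27 January 2006.
Expiry of referenced patent MR-926986:
  Base: filing + 19 years → 31 May 2001.
  Marketing Approval Extension: +2010 days → 1 December 2006.
Terminal disclaimer: MR-848597 expires on the earlier of 27 January 2006 and 1 December 2006.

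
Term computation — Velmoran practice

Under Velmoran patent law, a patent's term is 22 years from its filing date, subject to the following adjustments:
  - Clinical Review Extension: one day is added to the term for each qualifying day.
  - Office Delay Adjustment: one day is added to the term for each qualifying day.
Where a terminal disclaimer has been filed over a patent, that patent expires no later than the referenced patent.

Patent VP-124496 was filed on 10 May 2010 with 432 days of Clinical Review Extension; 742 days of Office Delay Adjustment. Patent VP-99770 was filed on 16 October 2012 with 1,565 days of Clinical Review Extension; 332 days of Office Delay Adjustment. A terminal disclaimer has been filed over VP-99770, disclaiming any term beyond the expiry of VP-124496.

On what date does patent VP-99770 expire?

Natural term of VP-99770:
  Base: filing + 22 years → 16 October 2034.
  Clinical Review Extension: +1565 days → 28 January 2039.
  Office Delay Adjustment: +332 days → 26 December 2039.
Expiry of referenced patent VP-124496:
  Base: filing + 22 years → 10 May 2032.
  Clinical Review Extension: +432 days → 16 July 2033.
  Office Delay Adjustment: +742 days → 28 July 2035.
Terminal disclaimer: VP-99770 expires on the earlier of 26 December 2039 and 28 July 2035.

July 28, 2035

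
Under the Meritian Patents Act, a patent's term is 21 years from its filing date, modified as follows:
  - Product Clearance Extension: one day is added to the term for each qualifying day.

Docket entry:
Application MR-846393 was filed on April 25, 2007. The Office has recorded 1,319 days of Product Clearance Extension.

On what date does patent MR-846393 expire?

December 5, 2031

Base term: filing date + 21 years → 25 April 2028.
Product Clearance Extension: +1319 days → 5 December 2031.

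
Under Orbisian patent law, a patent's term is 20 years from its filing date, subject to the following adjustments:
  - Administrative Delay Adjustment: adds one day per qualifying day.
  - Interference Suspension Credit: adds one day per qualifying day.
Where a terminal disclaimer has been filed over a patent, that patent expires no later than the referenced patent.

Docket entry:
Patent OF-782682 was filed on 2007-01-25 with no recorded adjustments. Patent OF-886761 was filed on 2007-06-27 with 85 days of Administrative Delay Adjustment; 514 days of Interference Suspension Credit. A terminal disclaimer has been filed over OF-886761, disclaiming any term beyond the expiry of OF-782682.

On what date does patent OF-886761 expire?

Natural term of OF-886761:
  Base: filing + 20 years → 27 June 2027.
  Administrative Delay Adjustment: +85 days → 20 September 2027.
  Interference Suspension Credit: +514 days → 15 February 2029.
Expiry of referenced patent OF-782682:
  Base: filing + 20 years → 25 January 2027.
Terminal disclaimer: OF-886761 expires on the earlier of 15 February 2029 and 25 January 2027.

January 25, 2027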